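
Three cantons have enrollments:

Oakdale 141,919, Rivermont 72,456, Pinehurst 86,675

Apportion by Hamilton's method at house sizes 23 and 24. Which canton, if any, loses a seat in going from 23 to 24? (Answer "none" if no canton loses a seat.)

none

At 23 seats: Oakdale 11, Rivermont 5, Pinehurst 7.
At 24 seats: Oakdale 11, Rivermont 6, Pinehurst 7.
No canton's allocation decreased.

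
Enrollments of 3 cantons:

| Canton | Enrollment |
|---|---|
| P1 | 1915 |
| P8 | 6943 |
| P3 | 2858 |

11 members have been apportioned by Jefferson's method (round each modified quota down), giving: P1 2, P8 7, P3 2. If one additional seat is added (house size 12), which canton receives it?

P3

Priority for the next seat is population ÷ (current seats + 1).
Priorities: P1 638.333, P8 867.875, P3 952.667.
Highest priority: P3.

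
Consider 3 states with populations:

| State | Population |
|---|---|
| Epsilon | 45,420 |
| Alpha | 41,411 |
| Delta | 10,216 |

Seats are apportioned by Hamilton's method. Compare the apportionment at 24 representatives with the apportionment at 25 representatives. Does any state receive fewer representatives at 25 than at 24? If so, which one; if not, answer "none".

Delta

At 24 seats: Epsilon 11, Alpha 10, Delta 3.
At 25 seats: Epsilon 12, Alpha 11, Delta 2.
Delta drops from 3 to 2.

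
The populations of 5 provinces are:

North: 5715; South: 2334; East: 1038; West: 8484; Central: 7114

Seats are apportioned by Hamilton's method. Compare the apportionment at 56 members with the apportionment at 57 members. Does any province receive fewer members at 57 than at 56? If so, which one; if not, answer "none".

At 56 seats: North 13, South 5, East 3, West 19, Central 16.
At 57 seats: North 13, South 5, East 2, West 20, Central 17.
East drops from 3 to 2.

East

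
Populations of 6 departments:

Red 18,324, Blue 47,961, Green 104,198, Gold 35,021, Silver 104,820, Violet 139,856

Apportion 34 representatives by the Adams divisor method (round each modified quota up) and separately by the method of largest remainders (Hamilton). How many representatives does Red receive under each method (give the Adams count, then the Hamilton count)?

Adams: Red 2, Blue 4, Green 7, Gold 3, Silver 8, Violet 10.
Hamilton: Red 1, Blue 4, Green 8, Gold 3, Silver 8, Violet 10.
Red gets 2 under Adams and 1 under Hamilton.

2 and 1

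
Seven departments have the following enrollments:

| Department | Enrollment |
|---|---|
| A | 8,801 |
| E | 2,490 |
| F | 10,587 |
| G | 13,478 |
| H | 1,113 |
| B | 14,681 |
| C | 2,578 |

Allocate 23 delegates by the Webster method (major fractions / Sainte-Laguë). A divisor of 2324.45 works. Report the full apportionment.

With modified divisor 2324.45: modified quotas A 3.786, E 1.071, F 4.555, G 5.798, H 0.479, B 6.316, C 1.109.
Rounding to the nearest integer: A 4, E 1, F 5, G 6, H 0, B 6, C 1 (total 23).

A: 4; E: 1; F: 5; G: 6; H: 0; B: 6; C: 1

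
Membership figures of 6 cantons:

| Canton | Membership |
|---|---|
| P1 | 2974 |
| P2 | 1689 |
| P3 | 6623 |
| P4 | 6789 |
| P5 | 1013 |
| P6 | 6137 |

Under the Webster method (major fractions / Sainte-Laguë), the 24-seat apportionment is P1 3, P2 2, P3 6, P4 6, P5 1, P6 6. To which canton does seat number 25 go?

Priority for the next seat is population ÷ (current seats + 0.5).
Priorities: P1 849.714, P2 675.600, P3 1018.923, P4 1044.462, P5 675.333, P6 944.154.
Highest priority: P4.

P4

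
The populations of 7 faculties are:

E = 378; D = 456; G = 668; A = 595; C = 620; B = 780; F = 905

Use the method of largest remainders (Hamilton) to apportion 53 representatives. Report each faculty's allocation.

Standard divisor: 4402 ÷ 53 ≈ 83.057.
Standard quotas: E 4.551, D 5.490, G 8.043, A 7.164, C 7.465, B 9.391, F 10.896.
Lower quotas: E 4, D 5, G 8, A 7, C 7, B 9, F 10 (sum 50, leaving 3 seats).
Remainders in descending order: F 0.896, E 0.551, D 0.490, C 0.465, B 0.391, A 0.164, G 0.043.
Largest remainders: F, E, D receive the extra seats.

E: 5, D: 6, G: 8, A: 7, C: 7, B: 9, F: 11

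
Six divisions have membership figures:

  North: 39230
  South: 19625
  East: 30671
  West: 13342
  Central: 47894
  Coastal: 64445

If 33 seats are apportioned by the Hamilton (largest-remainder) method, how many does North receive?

Total 215207; standard divisor 215207/33 ≈ 6521.424.
Standard quotas: North 6.0156, South 3.0093, East 4.7031, West 2.0459, Central 7.3441, Coastal 9.8820.
Lower quotas: North 6, South 3, East 4, West 2, Central 7, Coastal 9 (sum 31, leaving 2 seats).
Remainders in descending order: Coastal 0.8820, East 0.7031, Central 0.3441, West 0.0459, North 0.0156, South 0.0093.
Largest remainders: Coastal, East receive the extra seats.
North receives 6.

6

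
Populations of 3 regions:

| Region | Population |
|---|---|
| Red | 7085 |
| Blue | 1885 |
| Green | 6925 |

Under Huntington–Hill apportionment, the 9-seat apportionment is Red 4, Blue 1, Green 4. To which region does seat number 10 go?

Priority for the next seat is population ÷ (√(s·(s+1))).
Priorities: Red 1584.254, Blue 1332.896, Green 1548.477.
Highest priority: Red.

Red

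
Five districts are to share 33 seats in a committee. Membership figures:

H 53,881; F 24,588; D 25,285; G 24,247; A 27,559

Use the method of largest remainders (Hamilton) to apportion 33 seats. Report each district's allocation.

H 12, F 5, D 5, G 5, A 6

Standard divisor: 155560 ÷ 33 ≈ 4713.939.
Standard quotas: H 11.4301, F 5.2160, D 5.3639, G 5.1437, A 5.8463.
Lower quotas: H 11, F 5, D 5, G 5, A 5 (sum 31, leaving 2 seats).
Remainders in descending order: A 0.8463, H 0.4301, D 0.3639, F 0.2160, G 0.1437.
Largest remainders: A, H receive the extra seats.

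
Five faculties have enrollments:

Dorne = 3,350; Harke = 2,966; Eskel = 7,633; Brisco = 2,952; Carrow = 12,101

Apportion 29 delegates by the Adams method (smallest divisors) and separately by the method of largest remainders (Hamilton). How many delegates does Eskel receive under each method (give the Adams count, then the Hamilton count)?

Adams: Dorne 4, Harke 3, Eskel 7, Brisco 3, Carrow 12.
Hamilton: Dorne 3, Harke 3, Eskel 8, Brisco 3, Carrow 12.
Eskel gets 7 under Adams and 8 under Hamilton.

7 and 8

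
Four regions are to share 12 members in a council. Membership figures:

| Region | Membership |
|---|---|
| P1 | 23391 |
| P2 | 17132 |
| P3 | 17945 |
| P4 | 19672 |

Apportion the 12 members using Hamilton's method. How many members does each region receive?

Total 78140; standard divisor 78140/12 ≈ 6511.667.
Standard quotas: P1 3.5922, P2 2.6310, P3 2.7558, P4 3.0210.
Lower quotas: P1 3, P2 2, P3 2, P4 3 (sum 10, leaving 2 seats).
Remainders in descending order: P3 0.7558, P2 0.6310, P1 0.5922, P4 0.0210.
The surplus seats go to P3, P2.

P1 3, P2 3, P3 3, P4 3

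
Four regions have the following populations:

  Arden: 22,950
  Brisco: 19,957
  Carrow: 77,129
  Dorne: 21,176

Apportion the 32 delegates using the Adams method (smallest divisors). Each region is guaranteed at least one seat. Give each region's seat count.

Standard divisor 141212/32 ≈ 4412.875; standard quotas: Arden 5.201, Brisco 4.522, Carrow 17.478, Dorne 4.799.
Rounding up gives 6, 5, 18, 5 = 34 seats, so the divisor must be adjusted.
With modified divisor 4700: modified quotas Arden 4.883, Brisco 4.246, Carrow 16.410, Dorne 4.506.
Rounding up: Arden 5, Brisco 5, Carrow 17, Dorne 5 (total 32).

Arden: 5, Brisco: 5, Carrow: 17, Dorne: 5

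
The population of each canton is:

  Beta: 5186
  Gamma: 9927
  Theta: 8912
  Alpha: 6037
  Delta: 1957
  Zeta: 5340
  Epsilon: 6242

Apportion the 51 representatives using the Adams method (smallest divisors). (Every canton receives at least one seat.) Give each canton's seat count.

Standard divisor 43601/51 ≈ 854.922; standard quotas: Beta 6.066, Gamma 11.612, Theta 10.424, Alpha 7.061, Delta 2.289, Zeta 6.246, Epsilon 7.301.
Rounding up gives 7, 12, 11, 8, 3, 7, 8 = 56 seats, so the divisor must be adjusted.
With modified divisor 900: modified quotas Beta 5.762, Gamma 11.030, Theta 9.902, Alpha 6.708, Delta 2.174, Zeta 5.933, Epsilon 6.936.
Rounding up: Beta 6, Gamma 12, Theta 10, Alpha 7, Delta 3, Zeta 6, Epsilon 7 (total 51).

Beta 6, Gamma 12, Theta 10, Alpha 7, Delta 3, Zeta 6, Epsilon 7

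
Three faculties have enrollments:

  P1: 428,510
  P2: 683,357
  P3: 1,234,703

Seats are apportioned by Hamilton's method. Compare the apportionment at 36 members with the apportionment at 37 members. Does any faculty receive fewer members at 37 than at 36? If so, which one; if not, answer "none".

none

At 36 seats: P1 7, P2 10, P3 19.
At 37 seats: P1 7, P2 11, P3 19.
No faculty's allocation decreased.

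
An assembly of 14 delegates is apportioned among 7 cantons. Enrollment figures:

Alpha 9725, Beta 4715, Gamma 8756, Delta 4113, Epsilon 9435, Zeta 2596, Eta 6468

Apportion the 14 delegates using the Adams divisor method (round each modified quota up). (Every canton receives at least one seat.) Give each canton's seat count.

Alpha 3, Beta 2, Gamma 2, Delta 1, Epsilon 3, Zeta 1, Eta 2

Standard divisor 45808/14 ≈ 3272; standard quotas: Alpha 2.972, Beta 1.441, Gamma 2.676, Delta 1.257, Epsilon 2.884, Zeta 0.793, Eta 1.977.
Rounding up gives 3, 2, 3, 2, 3, 1, 2 = 16 seats, so the divisor must be adjusted.
With modified divisor 4500: modified quotas Alpha 2.161, Beta 1.048, Gamma 1.946, Delta 0.914, Epsilon 2.097, Zeta 0.577, Eta 1.437.
Rounding up: Alpha 3, Beta 2, Gamma 2, Delta 1, Epsilon 3, Zeta 1, Eta 2 (total 14).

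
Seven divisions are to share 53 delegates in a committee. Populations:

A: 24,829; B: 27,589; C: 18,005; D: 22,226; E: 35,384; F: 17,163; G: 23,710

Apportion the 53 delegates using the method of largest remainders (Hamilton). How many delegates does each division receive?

A=8, B=9, C=6, D=7, E=11, F=5, G=7

The standard divisor is 168906/53 ≈ 3186.906.
Standard quotas: A 7.7909, B 8.6570, C 5.6497, D 6.9742, E 11.1029, F 5.3855, G 7.4398.
Lower quotas: A 7, B 8, C 5, D 6, E 11, F 5, G 7 (sum 49, leaving 4 seats).
Remainders in descending order: D 0.9742, A 0.7909, B 0.6570, C 0.6497, G 0.4398, F 0.3855, E 0.1029.
The surplus seats go to D, A, B, C.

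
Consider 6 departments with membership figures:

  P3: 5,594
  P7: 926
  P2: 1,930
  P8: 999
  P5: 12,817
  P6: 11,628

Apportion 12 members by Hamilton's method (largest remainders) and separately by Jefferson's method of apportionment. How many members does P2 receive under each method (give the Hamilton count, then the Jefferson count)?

1 and 0

Hamilton: P3 2, P7 0, P2 1, P8 0, P5 5, P6 4.
Jefferson: P3 2, P7 0, P2 0, P8 0, P5 5, P6 5.
P2 gets 1 under Hamilton and 0 under Jefferson.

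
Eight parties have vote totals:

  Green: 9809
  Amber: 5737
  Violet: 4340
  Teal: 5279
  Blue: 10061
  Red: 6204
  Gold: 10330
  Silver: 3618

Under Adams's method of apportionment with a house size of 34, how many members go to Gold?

6

Standard divisor 55378/34 ≈ 1628.765; standard quotas: Green 6.022, Amber 3.522, Violet 2.665, Teal 3.241, Blue 6.177, Red 3.809, Gold 6.342, Silver 2.221.
Rounding up gives 7, 4, 3, 4, 7, 4, 7, 3 = 39 seats, so the divisor must be adjusted.
With modified divisor 1860: modified quotas Green 5.274, Amber 3.084, Violet 2.333, Teal 2.838, Blue 5.409, Red 3.335, Gold 5.554, Silver 1.945.
Rounding up: Green 6, Amber 4, Violet 3, Teal 3, Blue 6, Red 4, Gold 6, Silver 2 (total 34).
Gold receives 6.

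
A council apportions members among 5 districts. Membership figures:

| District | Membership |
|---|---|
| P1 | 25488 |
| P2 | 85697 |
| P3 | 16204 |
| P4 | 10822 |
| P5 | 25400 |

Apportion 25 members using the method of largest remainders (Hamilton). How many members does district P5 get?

4

The standard divisor is 163611/25 ≈ 6544.44.
Standard quotas: P1 3.8946, P2 13.0946, P3 2.4760, P4 1.6536, P5 3.8812.
Lower quotas: P1 3, P2 13, P3 2, P4 1, P5 3 (sum 22, leaving 3 seats).
Remainders in descending order: P1 0.8946, P5 0.8812, P4 0.6536, P3 0.4760, P2 0.0946.
The surplus seats go to P1, P5, P4.
P5 receives 4.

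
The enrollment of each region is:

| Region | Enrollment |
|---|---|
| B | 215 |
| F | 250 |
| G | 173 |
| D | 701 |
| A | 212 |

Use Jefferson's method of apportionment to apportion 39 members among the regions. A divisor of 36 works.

B 5, F 6, G 4, D 19, A 5

With modified divisor 36: modified quotas B 5.972, F 6.944, G 4.806, D 19.472, A 5.889.
Rounding down: B 5, F 6, G 4, D 19, A 5 (total 39).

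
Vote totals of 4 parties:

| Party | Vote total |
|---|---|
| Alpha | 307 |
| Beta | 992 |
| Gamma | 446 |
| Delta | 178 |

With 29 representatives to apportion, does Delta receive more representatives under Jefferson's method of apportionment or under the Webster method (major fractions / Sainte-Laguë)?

Jefferson: Alpha 4, Beta 16, Gamma 7, Delta 2.
Webster: Alpha 4, Beta 15, Gamma 7, Delta 3.
Delta gets 2 under Jefferson and 3 under Webster.

Webster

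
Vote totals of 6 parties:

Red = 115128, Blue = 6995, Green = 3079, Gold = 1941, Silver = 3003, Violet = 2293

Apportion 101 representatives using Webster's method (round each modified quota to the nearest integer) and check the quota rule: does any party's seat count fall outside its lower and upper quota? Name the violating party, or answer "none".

Red

Standard quotas: Red 87.798, Blue 5.334, Green 2.348, Gold 1.480, Silver 2.290, Violet 1.749.
Webster allocation: Red 89, Blue 5, Green 2, Gold 1, Silver 2, Violet 2.
Red has quota 87.798 (lower 87, upper 88) but receives 89 — outside the quota interval.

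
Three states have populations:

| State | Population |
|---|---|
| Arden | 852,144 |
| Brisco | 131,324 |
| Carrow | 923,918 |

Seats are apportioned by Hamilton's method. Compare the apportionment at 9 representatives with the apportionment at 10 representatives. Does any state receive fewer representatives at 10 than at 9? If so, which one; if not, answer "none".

none

At 9 seats: Arden 4, Brisco 1, Carrow 4.
At 10 seats: Arden 4, Brisco 1, Carrow 5.
No state's allocation decreased.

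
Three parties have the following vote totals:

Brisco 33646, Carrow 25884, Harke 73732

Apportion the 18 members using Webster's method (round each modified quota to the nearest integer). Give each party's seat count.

Standard divisor 133262/18 ≈ 7403.444; standard quotas: Brisco 4.545, Carrow 3.496, Harke 9.959.
Rounding to the nearest integer gives Brisco 5, Carrow 3, Harke 10 — total 18, matching the house size, so no adjustment is needed.

Brisco 5, Carrow 3, Harke 10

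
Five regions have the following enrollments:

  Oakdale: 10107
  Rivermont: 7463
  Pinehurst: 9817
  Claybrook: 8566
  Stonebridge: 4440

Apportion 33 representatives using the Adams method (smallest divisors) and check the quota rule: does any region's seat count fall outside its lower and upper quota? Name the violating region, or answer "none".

none

Standard quotas: Oakdale 8.257, Rivermont 6.097, Pinehurst 8.020, Claybrook 6.998, Stonebridge 3.627.
Adams allocation: Oakdale 8, Rivermont 6, Pinehurst 8, Claybrook 7, Stonebridge 4.
Every allocation lies between the lower and upper quota.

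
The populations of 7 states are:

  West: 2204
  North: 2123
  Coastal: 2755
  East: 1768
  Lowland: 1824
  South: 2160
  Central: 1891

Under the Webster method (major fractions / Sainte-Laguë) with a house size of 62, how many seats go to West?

Standard divisor 14725/62 ≈ 237.5; standard quotas: West 9.280, North 8.939, Coastal 11.600, East 7.444, Lowland 7.680, South 9.095, Central 7.962.
Rounding to the nearest integer gives West 9, North 9, Coastal 12, East 7, Lowland 8, South 9, Central 8 — total 62, matching the house size, so no adjustment is needed.
West receives 9.

9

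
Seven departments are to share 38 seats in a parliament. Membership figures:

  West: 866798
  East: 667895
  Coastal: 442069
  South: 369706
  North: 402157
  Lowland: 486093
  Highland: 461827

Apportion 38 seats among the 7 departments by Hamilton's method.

West=9, East=7, Coastal=4, South=4, North=4, Lowland=5, Highland=5

The standard divisor is 3696545/38 ≈ 97277.5.
Standard quotas: West 8.9106, East 6.8659, Coastal 4.5444, South 3.8005, North 4.1341, Lowland 4.9970, Highland 4.7475.
Lower quotas: West 8, East 6, Coastal 4, South 3, North 4, Lowland 4, Highland 4 (sum 33, leaving 5 seats).
Remainders in descending order: Lowland 0.9970, West 0.9106, East 0.8659, South 0.8005, Highland 0.7475, Coastal 0.5444, North 0.1341.
The surplus seats go to Lowland, West, East, South, Highland.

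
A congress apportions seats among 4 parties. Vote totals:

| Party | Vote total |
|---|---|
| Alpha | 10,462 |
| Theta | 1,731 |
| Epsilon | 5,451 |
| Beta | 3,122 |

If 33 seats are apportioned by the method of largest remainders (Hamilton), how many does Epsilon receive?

9

Standard divisor: 20766 ÷ 33 ≈ 629.273.
Standard quotas: Alpha 16.6255, Theta 2.7508, Epsilon 8.6624, Beta 4.9613.
Lower quotas: Alpha 16, Theta 2, Epsilon 8, Beta 4 (sum 30, leaving 3 seats).
Remainders in descending order: Beta 0.9613, Theta 0.7508, Epsilon 0.6624, Alpha 0.6255.
Largest remainders: Beta, Theta, Epsilon receive the extra seats.
Epsilon receives 9.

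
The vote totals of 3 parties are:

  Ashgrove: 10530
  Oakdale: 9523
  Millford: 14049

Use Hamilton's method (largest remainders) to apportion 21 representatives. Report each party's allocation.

Ashgrove 6, Oakdale 6, Millford 9

Total 34102; standard divisor 34102/21 ≈ 1623.905.
Standard quotas: Ashgrove 6.4844, Oakdale 5.8643, Millford 8.6514.
Lower quotas: Ashgrove 6, Oakdale 5, Millford 8 (sum 19, leaving 2 seats).
Remainders in descending order: Oakdale 0.8643, Millford 0.6514, Ashgrove 0.4844.
The surplus seats go to Oakdale, Millford.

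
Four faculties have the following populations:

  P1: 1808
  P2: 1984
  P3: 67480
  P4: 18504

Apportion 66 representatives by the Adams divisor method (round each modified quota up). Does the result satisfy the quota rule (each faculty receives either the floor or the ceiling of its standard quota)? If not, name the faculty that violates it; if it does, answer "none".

Standard quotas: P1 1.329, P2 1.459, P3 49.609, P4 13.603.
Adams allocation: P1 2, P2 2, P3 48, P4 14.
P3 has quota 49.609 (lower 49, upper 50) but receives 48 — outside the quota interval.

P3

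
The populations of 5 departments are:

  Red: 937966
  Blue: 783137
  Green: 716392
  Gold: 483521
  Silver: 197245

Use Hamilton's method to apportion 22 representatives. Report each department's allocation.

Standard divisor: 3118261 ÷ 22 ≈ 141739.136.
Standard quotas: Red 6.6176, Blue 5.5252, Green 5.0543, Gold 3.4113, Silver 1.3916.
Lower quotas: Red 6, Blue 5, Green 5, Gold 3, Silver 1 (sum 20, leaving 2 seats).
Remainders in descending order: Red 0.6176, Blue 0.5252, Gold 0.4113, Silver 0.3916, Green 0.0543.
The surplus seats go to Red, Blue.

Red: 7, Blue: 6, Green: 5, Gold: 3, Silver: 1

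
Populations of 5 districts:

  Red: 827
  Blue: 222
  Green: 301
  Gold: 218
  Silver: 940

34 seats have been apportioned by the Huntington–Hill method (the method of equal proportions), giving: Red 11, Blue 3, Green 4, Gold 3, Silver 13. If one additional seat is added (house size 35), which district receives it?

Priority for the next seat is population ÷ (√(s·(s+1))).
Priorities: Red 71.981, Blue 64.086, Green 67.306, Gold 62.931, Silver 69.677.
Highest priority: Red.

Red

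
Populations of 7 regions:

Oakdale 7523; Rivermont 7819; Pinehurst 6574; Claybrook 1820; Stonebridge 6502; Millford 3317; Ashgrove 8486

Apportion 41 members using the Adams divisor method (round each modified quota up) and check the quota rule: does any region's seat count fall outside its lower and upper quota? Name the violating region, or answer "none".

none

Standard quotas: Oakdale 7.337, Rivermont 7.625, Pinehurst 6.411, Claybrook 1.775, Stonebridge 6.341, Millford 3.235, Ashgrove 8.276.
Adams allocation: Oakdale 7, Rivermont 8, Pinehurst 6, Claybrook 2, Stonebridge 6, Millford 4, Ashgrove 8.
Every allocation lies between the lower and upper quota.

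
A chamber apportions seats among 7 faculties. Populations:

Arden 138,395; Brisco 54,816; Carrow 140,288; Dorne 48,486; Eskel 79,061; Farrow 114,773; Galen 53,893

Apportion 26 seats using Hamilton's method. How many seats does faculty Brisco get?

Standard divisor: 629712 ÷ 26 ≈ 24219.692.
Standard quotas: Arden 5.7142, Brisco 2.2633, Carrow 5.7923, Dorne 2.0019, Eskel 3.2643, Farrow 4.7388, Galen 2.2252.
Lower quotas: Arden 5, Brisco 2, Carrow 5, Dorne 2, Eskel 3, Farrow 4, Galen 2 (sum 23, leaving 3 seats).
Remainders in descending order: Carrow 0.7923, Farrow 0.7388, Arden 0.7142, Eskel 0.2643, Brisco 0.2633, Galen 0.2252, Dorne 0.0019.
Largest remainders: Carrow, Farrow, Arden receive the extra seats.
Brisco receives 2.

2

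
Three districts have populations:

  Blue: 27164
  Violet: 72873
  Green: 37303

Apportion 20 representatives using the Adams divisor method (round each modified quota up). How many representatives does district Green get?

6

Standard divisor 137340/20 ≈ 6867; standard quotas: Blue 3.956, Violet 10.612, Green 5.432.
Rounding up gives 4, 11, 6 = 21 seats, so the divisor must be adjusted.
With modified divisor 7400: modified quotas Blue 3.671, Violet 9.848, Green 5.041.
Rounding up: Blue 4, Violet 10, Green 6 (total 20).
Green receives 6.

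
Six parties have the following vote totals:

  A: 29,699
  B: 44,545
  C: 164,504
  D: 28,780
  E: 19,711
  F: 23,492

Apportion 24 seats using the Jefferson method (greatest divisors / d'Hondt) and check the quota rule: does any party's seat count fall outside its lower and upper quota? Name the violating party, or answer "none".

C

Standard quotas: A 2.294, B 3.441, C 12.706, D 2.223, E 1.522, F 1.814.
Jefferson allocation: A 2, B 3, C 14, D 2, E 1, F 2.
C has quota 12.706 (lower 12, upper 13) but receives 14 — outside the quota interval.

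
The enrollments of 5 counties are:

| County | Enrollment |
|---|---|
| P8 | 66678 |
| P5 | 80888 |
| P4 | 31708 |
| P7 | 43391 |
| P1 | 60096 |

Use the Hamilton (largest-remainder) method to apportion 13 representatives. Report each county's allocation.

Standard divisor: 282761 ÷ 13 ≈ 21750.846.
Standard quotas: P8 3.0655, P5 3.7188, P4 1.4578, P7 1.9949, P1 2.7629.
Lower quotas: P8 3, P5 3, P4 1, P7 1, P1 2 (sum 10, leaving 3 seats).
Remainders in descending order: P7 0.9949, P1 0.7629, P5 0.7188, P4 0.4578, P8 0.0655.
The surplus seats go to P7, P1, P5.

P8 3, P5 4, P4 1, P7 2, P1 3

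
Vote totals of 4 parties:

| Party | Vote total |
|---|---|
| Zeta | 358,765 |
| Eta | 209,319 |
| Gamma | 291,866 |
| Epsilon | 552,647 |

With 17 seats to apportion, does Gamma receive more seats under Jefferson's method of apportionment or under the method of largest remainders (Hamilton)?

Jefferson

Jefferson: Zeta 4, Eta 2, Gamma 4, Epsilon 7.
Hamilton: Zeta 4, Eta 3, Gamma 3, Epsilon 7.
Gamma gets 4 under Jefferson and 3 under Hamilton.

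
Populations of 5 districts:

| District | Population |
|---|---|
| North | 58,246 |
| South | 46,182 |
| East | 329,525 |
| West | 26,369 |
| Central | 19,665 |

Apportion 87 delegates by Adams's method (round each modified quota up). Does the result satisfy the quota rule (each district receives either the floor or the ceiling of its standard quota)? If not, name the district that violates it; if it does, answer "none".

East

Standard quotas: North 10.557, South 8.371, East 59.728, West 4.780, Central 3.564.
Adams allocation: North 11, South 9, East 58, West 5, Central 4.
East has quota 59.728 (lower 59, upper 60) but receives 58 — outside the quota interval.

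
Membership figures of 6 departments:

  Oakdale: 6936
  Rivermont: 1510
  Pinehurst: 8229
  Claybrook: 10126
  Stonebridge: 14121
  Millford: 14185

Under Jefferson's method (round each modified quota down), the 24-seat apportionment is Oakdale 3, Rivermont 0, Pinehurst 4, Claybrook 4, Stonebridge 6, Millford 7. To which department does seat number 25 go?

Claybrook

Priority for the next seat is population ÷ (current seats + 1).
Priorities: Oakdale 1734.000, Rivermont 1510.000, Pinehurst 1645.800, Claybrook 2025.200, Stonebridge 2017.286, Millford 1773.125.
Highest priority: Claybrook.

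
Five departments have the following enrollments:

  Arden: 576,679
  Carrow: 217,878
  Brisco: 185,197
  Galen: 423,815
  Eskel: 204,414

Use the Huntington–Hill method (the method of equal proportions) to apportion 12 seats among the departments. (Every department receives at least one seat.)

With divisor 137748: modified quotas Arden 4.186, Carrow 1.582, Brisco 1.344, Galen 3.077, Eskel 1.484.
Geometric-mean thresholds: Arden √(4·5)=4.472, Carrow √(1·2)=1.414, Brisco √(1·2)=1.414, Galen √(3·4)=3.464, Eskel √(1·2)=1.414.
Each quota rounded against its threshold gives Arden 4, Carrow 2, Brisco 1, Galen 3, Eskel 2 (total 12).

Arden=4, Carrow=2, Brisco=1, Galen=3, Eskel=2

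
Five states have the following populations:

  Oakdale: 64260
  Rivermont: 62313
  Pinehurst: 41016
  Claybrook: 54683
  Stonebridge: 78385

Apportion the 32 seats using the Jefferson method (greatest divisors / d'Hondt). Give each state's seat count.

Standard divisor 300657/32 ≈ 9395.531; standard quotas: Oakdale 6.839, Rivermont 6.632, Pinehurst 4.365, Claybrook 5.820, Stonebridge 8.343.
Rounding down gives 6, 6, 4, 5, 8 = 29 seats, so the divisor must be adjusted.
With modified divisor 8800: modified quotas Oakdale 7.302, Rivermont 7.081, Pinehurst 4.661, Claybrook 6.214, Stonebridge 8.907.
Rounding down: Oakdale 7, Rivermont 7, Pinehurst 4, Claybrook 6, Stonebridge 8 (total 32).

Oakdale=7, Rivermont=7, Pinehurst=4, Claybrook=6, Stonebridge=8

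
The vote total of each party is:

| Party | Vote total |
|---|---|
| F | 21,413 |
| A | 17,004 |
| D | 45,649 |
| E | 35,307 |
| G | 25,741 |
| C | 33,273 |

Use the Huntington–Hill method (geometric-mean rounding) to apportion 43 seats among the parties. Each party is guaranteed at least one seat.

F 5, A 4, D 11, E 9, G 6, C 8

With divisor 4067: modified quotas F 5.265, A 4.181, D 11.224, E 8.681, G 6.329, C 8.181.
Geometric-mean thresholds: F √(5·6)=5.477, A √(4·5)=4.472, D √(11·12)=11.489, E √(8·9)=8.485, G √(6·7)=6.481, C √(8·9)=8.485.
Each quota rounded against its threshold gives F 5, A 4, D 11, E 9, G 6, C 8 (total 43).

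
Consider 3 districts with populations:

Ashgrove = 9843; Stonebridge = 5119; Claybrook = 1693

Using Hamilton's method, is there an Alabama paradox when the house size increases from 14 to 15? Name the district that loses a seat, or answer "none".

Claybrook

At 14 seats: Ashgrove 8, Stonebridge 4, Claybrook 2.
At 15 seats: Ashgrove 9, Stonebridge 5, Claybrook 1.
Claybrook drops from 2 to 1.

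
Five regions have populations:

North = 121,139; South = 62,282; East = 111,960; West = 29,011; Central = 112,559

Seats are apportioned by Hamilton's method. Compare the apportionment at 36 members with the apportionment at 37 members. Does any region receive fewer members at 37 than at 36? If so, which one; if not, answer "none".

At 36 seats: North 10, South 5, East 9, West 3, Central 9.
At 37 seats: North 10, South 5, East 10, West 2, Central 10.
West drops from 3 to 2.

West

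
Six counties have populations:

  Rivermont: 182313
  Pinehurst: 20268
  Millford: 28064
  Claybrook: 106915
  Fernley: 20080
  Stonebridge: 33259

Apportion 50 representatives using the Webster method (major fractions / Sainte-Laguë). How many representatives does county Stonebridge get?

4

Standard divisor 390899/50 ≈ 7817.98; standard quotas: Rivermont 23.320, Pinehurst 2.592, Millford 3.590, Claybrook 13.676, Fernley 2.568, Stonebridge 4.254.
Rounding to the nearest integer gives 23, 3, 4, 14, 3, 4 = 51 seats, so the divisor must be adjusted.
With modified divisor 7949.23: modified quotas Rivermont 22.935, Pinehurst 2.550, Millford 3.530, Claybrook 13.450, Fernley 2.526, Stonebridge 4.184.
Rounding to the nearest integer: Rivermont 23, Pinehurst 3, Millford 4, Claybrook 13, Fernley 3, Stonebridge 4 (total 50).
Stonebridge receives 4.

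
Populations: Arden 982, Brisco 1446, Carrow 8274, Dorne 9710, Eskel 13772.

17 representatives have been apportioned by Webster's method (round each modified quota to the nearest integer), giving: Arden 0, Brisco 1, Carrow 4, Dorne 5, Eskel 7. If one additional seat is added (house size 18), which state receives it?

Arden

Priority for the next seat is population ÷ (current seats + 0.5).
Priorities: Arden 1964.000, Brisco 964.000, Carrow 1838.667, Dorne 1765.455, Eskel 1836.267.
Highest priority: Arden.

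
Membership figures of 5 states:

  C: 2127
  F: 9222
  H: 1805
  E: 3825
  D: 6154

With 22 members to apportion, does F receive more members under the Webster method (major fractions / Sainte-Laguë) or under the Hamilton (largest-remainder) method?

Hamilton

Webster: C 2, F 8, H 2, E 4, D 6.
Hamilton: C 2, F 9, H 2, E 3, D 6.
F gets 8 under Webster and 9 under Hamilton.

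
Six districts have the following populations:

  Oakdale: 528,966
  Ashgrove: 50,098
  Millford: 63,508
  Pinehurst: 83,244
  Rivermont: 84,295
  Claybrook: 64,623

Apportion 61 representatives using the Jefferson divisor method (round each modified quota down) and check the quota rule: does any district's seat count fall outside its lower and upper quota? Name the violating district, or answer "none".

Standard quotas: Oakdale 36.888, Ashgrove 3.494, Millford 4.429, Pinehurst 5.805, Rivermont 5.878, Claybrook 4.507.
Jefferson allocation: Oakdale 38, Ashgrove 3, Millford 4, Pinehurst 6, Rivermont 6, Claybrook 4.
Oakdale has quota 36.888 (lower 36, upper 37) but receives 38 — outside the quota interval.

Oakdale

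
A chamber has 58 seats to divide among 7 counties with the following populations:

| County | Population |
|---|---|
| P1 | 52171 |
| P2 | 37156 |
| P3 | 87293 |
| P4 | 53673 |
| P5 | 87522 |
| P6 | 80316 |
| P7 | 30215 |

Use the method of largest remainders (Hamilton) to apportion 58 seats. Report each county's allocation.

The standard divisor is 428346/58 ≈ 7385.276.
Standard quotas: P1 7.0642, P2 5.0311, P3 11.8199, P4 7.2676, P5 11.8509, P6 10.8752, P7 4.0912.
Lower quotas: P1 7, P2 5, P3 11, P4 7, P5 11, P6 10, P7 4 (sum 55, leaving 3 seats).
Remainders in descending order: P6 0.8752, P5 0.8509, P3 0.8199, P4 0.2676, P7 0.0912, P1 0.0642, P2 0.0311.
The surplus seats go to P6, P5, P3.

P1 7; P2 5; P3 12; P4 7; P5 12; P6 11; P7 4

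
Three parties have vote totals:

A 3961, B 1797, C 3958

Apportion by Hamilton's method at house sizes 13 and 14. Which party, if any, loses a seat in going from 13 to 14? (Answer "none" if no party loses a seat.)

B

At 13 seats: A 5, B 3, C 5.
At 14 seats: A 6, B 2, C 6.
B drops from 3 to 2.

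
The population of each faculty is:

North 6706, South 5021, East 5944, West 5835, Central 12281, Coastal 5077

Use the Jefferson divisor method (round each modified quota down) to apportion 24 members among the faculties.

Standard divisor 40864/24 ≈ 1702.667; standard quotas: North 3.939, South 2.949, East 3.491, West 3.427, Central 7.213, Coastal 2.982.
Rounding down gives 3, 2, 3, 3, 7, 2 = 20 seats, so the divisor must be adjusted.
With modified divisor 1500: modified quotas North 4.471, South 3.347, East 3.963, West 3.890, Central 8.187, Coastal 3.385.
Rounding down: North 4, South 3, East 3, West 3, Central 8, Coastal 3 (total 24).

North 4, South 3, East 3, West 3, Central 8, Coastal 3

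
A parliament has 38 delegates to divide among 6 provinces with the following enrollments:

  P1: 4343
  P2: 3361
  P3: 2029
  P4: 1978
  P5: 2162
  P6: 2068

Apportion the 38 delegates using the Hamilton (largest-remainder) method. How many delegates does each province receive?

Total 15941; standard divisor 15941/38 ≈ 419.5.
Standard quotas: P1 10.353, P2 8.012, P3 4.837, P4 4.715, P5 5.154, P6 4.930.
Lower quotas: P1 10, P2 8, P3 4, P4 4, P5 5, P6 4 (sum 35, leaving 3 seats).
Remainders in descending order: P6 0.930, P3 0.837, P4 0.715, P1 0.353, P5 0.154, P2 0.012.
The surplus seats go to P6, P3, P4.

P1 10; P2 8; P3 5; P4 5; P5 5; P6 5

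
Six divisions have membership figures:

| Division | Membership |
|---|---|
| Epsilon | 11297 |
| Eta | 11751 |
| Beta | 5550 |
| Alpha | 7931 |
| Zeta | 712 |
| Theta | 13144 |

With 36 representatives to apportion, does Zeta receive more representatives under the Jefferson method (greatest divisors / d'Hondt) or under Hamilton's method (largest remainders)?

Hamilton

Jefferson: Epsilon 8, Eta 8, Beta 4, Alpha 6, Zeta 0, Theta 10.
Hamilton: Epsilon 8, Eta 8, Beta 4, Alpha 6, Zeta 1, Theta 9.
Zeta gets 0 under Jefferson and 1 under Hamilton.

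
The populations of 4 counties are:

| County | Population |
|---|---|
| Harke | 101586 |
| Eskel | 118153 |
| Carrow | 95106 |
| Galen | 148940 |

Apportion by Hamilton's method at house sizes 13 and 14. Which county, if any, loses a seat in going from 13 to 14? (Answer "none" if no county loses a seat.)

none

At 13 seats: Harke 3, Eskel 3, Carrow 3, Galen 4.
At 14 seats: Harke 3, Eskel 4, Carrow 3, Galen 4.
No county's allocation decreased.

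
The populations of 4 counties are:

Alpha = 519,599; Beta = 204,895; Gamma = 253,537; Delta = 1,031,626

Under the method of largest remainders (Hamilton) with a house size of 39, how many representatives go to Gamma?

The standard divisor is 2009657/39 ≈ 51529.667.
Standard quotas: Alpha 10.0835, Beta 3.9763, Gamma 4.9202, Delta 20.0200.
Lower quotas: Alpha 10, Beta 3, Gamma 4, Delta 20 (sum 37, leaving 2 seats).
Remainders in descending order: Beta 0.9763, Gamma 0.9202, Alpha 0.0835, Delta 0.0200.
Largest remainders: Beta, Gamma receive the extra seats.
Gamma receives 5.

5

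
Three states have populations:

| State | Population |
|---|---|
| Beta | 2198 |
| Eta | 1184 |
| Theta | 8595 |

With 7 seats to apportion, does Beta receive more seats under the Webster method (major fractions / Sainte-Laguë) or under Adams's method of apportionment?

Webster: Beta 1, Eta 1, Theta 5.
Adams: Beta 2, Eta 1, Theta 4.
Beta gets 1 under Webster and 2 under Adams.

Adams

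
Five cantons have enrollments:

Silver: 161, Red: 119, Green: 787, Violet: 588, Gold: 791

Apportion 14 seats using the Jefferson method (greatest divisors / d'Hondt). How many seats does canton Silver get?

1

Standard divisor 2446/14 ≈ 174.714; standard quotas: Silver 0.922, Red 0.681, Green 4.504, Violet 3.365, Gold 4.527.
Rounding down gives 0, 0, 4, 3, 4 = 11 seats, so the divisor must be adjusted.
With modified divisor 150: modified quotas Silver 1.073, Red 0.793, Green 5.247, Violet 3.920, Gold 5.273.
Rounding down: Silver 1, Red 0, Green 5, Violet 3, Gold 5 (total 14).
Silver receives 1.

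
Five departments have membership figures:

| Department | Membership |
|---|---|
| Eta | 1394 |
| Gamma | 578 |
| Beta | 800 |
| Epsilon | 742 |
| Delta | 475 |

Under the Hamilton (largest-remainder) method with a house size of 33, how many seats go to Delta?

4

Total 3989; standard divisor 3989/33 ≈ 120.879.
Standard quotas: Eta 11.532, Gamma 4.782, Beta 6.618, Epsilon 6.138, Delta 3.930.
Lower quotas: Eta 11, Gamma 4, Beta 6, Epsilon 6, Delta 3 (sum 30, leaving 3 seats).
Remainders in descending order: Delta 0.930, Gamma 0.782, Beta 0.618, Eta 0.532, Epsilon 0.138.
The surplus seats go to Delta, Gamma, Beta.
Delta receives 4.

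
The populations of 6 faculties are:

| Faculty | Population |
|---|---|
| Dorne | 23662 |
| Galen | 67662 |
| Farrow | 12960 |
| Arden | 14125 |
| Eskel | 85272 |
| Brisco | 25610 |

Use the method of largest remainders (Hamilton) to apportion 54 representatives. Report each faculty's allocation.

Standard divisor: 229291 ÷ 54 ≈ 4246.13.
Standard quotas: Dorne 5.5726, Galen 15.9350, Farrow 3.0522, Arden 3.3266, Eskel 20.0823, Brisco 6.0314.
Lower quotas: Dorne 5, Galen 15, Farrow 3, Arden 3, Eskel 20, Brisco 6 (sum 52, leaving 2 seats).
Remainders in descending order: Galen 0.9350, Dorne 0.5726, Arden 0.3266, Eskel 0.0823, Farrow 0.0522, Brisco 0.0314.
Largest remainders: Galen, Dorne receive the extra seats.

Dorne 6; Galen 16; Farrow 3; Arden 3; Eskel 20; Brisco 6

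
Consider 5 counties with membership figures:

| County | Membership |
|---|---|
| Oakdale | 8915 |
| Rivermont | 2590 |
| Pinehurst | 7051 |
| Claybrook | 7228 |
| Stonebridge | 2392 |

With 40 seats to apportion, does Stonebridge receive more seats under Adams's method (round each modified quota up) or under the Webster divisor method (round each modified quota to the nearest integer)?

Adams

Adams: Oakdale 12, Rivermont 4, Pinehurst 10, Claybrook 10, Stonebridge 4.
Webster: Oakdale 13, Rivermont 4, Pinehurst 10, Claybrook 10, Stonebridge 3.
Stonebridge gets 4 under Adams and 3 under Webster.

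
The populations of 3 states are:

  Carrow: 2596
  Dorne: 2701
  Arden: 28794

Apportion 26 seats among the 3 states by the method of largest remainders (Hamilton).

Carrow 2, Dorne 2, Arden 22

The standard divisor is 34091/26 ≈ 1311.192.
Standard quotas: Carrow 1.9799, Dorne 2.0600, Arden 21.9602.
Lower quotas: Carrow 1, Dorne 2, Arden 21 (sum 24, leaving 2 seats).
Remainders in descending order: Carrow 0.9799, Arden 0.9602, Dorne 0.0600.
The surplus seats go to Carrow, Arden.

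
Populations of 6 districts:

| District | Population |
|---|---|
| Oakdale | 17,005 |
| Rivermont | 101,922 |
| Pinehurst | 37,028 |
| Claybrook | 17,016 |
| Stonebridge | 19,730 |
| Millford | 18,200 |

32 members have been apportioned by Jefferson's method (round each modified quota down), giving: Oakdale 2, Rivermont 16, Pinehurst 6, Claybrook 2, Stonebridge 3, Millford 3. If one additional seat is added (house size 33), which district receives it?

Rivermont

Priority for the next seat is population ÷ (current seats + 1).
Priorities: Oakdale 5668.333, Rivermont 5995.412, Pinehurst 5289.714, Claybrook 5672.000, Stonebridge 4932.500, Millford 4550.000.
Highest priority: Rivermont.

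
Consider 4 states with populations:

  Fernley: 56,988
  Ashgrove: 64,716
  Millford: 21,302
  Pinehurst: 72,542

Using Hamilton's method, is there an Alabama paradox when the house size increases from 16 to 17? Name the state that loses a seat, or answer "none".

none

At 16 seats: Fernley 4, Ashgrove 5, Millford 2, Pinehurst 5.
At 17 seats: Fernley 4, Ashgrove 5, Millford 2, Pinehurst 6.
No state's allocation decreased.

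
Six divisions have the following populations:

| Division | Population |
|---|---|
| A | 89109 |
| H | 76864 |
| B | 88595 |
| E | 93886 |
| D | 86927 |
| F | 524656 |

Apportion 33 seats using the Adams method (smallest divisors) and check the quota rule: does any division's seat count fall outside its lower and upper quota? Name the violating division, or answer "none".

F

Standard quotas: A 3.063, H 2.642, B 3.045, E 3.227, D 2.988, F 18.034.
Adams allocation: A 3, H 3, B 3, E 4, D 3, F 17.
F has quota 18.034 (lower 18, upper 19) but receives 17 — outside the quota interval.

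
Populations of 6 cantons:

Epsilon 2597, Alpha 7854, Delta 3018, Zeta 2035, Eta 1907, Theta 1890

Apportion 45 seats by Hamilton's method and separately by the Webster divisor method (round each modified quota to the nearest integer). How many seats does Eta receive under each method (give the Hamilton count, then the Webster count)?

Hamilton: Epsilon 6, Alpha 18, Delta 7, Zeta 5, Eta 5, Theta 4.
Webster: Epsilon 6, Alpha 19, Delta 7, Zeta 5, Eta 4, Theta 4.
Eta gets 5 under Hamilton and 4 under Webster.

5 and 4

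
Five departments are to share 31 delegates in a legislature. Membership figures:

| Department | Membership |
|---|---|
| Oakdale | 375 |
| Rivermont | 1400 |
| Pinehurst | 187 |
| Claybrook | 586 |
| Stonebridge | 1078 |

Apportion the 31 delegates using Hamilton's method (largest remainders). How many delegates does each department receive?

Total 3626; standard divisor 3626/31 ≈ 116.968.
Standard quotas: Oakdale 3.206, Rivermont 11.969, Pinehurst 1.599, Claybrook 5.010, Stonebridge 9.216.
Lower quotas: Oakdale 3, Rivermont 11, Pinehurst 1, Claybrook 5, Stonebridge 9 (sum 29, leaving 2 seats).
Remainders in descending order: Rivermont 0.969, Pinehurst 0.599, Stonebridge 0.216, Oakdale 0.206, Claybrook 0.010.
The surplus seats go to Rivermont, Pinehurst.

Oakdale 3; Rivermont 12; Pinehurst 2; Claybrook 5; Stonebridge 9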